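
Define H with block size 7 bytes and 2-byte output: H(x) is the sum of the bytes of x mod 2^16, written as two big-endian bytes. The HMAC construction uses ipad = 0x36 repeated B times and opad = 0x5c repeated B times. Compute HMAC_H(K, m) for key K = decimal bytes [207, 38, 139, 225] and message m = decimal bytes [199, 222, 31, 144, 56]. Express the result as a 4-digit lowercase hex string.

0485

Key decimal bytes [207, 38, 139, 225] = cf 26 8b e1 is 4 bytes ≤ B = 7; zero-pad to 7 bytes: K' = cf 26 8b e1 00 00 00.
K' ⊕ ipad = f9 10 bd d7 36 36 36.  K' ⊕ opad = 93 7a d7 bd 5c 5c 5c.
Inner input = (K'⊕ipad) ∥ m = f9 10 bd d7 36 36 36 ∥ c7 de 1f 90 38.
Inner hash: sum = 249+16+189+215+54+54+54+199+222+31+144+56 = 1483 → 05 cb.
Outer input = (K'⊕opad) ∥ inner = 93 7a d7 bd 5c 5c 5c ∥ 05 cb.
Outer hash (tag): sum = 147+122+215+189+92+92+92+5+203 = 1157 → 04 85.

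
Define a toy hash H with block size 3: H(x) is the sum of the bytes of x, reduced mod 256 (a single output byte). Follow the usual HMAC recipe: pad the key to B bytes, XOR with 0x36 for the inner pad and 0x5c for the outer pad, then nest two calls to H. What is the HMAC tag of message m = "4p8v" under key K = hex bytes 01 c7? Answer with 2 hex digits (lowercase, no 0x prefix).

04

Key hex bytes 01 c7 is 2 bytes ≤ B = 3; zero-pad to 3 bytes: K' = 01 c7 00.
K' ⊕ ipad = 37 f1 36.  K' ⊕ opad = 5d 9b 5c.
Inner input = (K'⊕ipad) ∥ m = 37 f1 36 ∥ 34 70 38 76.
Inner hash: sum = 55+241+54+52+112+56+118 = 688; mod 256 = 176 → b0.
Outer input = (K'⊕opad) ∥ inner = 5d 9b 5c ∥ b0.
Outer hash (tag): sum = 93+155+92+176 = 516; mod 256 = 4 → 04.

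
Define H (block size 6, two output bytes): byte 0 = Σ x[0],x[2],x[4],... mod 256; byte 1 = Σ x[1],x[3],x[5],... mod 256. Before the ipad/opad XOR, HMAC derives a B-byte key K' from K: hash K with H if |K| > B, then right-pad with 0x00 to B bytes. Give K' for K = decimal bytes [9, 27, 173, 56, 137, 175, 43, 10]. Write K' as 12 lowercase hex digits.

6a0c00000000

|K| = 8 > B = 6, so first hash the key.
H(K): even-index sum = 362 mod 256 = 106; odd-index sum = 268 mod 256 = 12 → 6a 0c.
Zero-pad H(K) = 6a 0c to 6 bytes: K' = 6a 0c 00 00 00 00.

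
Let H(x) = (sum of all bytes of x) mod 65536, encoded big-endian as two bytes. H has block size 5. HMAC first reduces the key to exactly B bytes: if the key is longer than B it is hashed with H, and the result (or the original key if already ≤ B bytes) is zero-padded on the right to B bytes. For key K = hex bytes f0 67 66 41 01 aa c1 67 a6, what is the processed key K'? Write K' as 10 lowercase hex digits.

|K| = 9 > B = 5, so first hash the key.
H(K): sum = 240+103+102+65+1+170+193+103+166 = 1143 → 04 77.
Zero-pad H(K) = 04 77 to 5 bytes: K' = 04 77 00 00 00.

0477000000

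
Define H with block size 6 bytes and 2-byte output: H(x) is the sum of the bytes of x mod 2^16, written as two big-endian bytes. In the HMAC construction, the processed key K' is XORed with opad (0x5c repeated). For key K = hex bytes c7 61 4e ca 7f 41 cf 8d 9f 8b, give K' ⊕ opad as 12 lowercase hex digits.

Key hex bytes c7 61 4e ca 7f 41 cf 8d 9f 8b is 10 bytes > B = 6, so hash it first: H(key) = 05 86, then zero-pad to 6 bytes: K' = 05 86 00 00 00 00.
XOR each byte with 0x5c: 05⊕5c=59, 86⊕5c=da, 00⊕5c=5c, 00⊕5c=5c, 00⊕5c=5c, 00⊕5c=5c.

59da5c5c5c5c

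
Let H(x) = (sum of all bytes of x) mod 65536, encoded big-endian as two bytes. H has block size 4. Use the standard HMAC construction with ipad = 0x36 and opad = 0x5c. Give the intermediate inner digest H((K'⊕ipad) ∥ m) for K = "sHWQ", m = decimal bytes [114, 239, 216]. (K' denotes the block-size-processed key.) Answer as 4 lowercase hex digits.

Key "sHWQ" = 73 48 57 51 is exactly B = 4 bytes: K' = 73 48 57 51.
K' ⊕ ipad = 45 7e 61 67.
Inner input = 45 7e 61 67 ∥ 72 ef d8.
Inner hash: sum = 69+126+97+103+114+239+216 = 964 → 03 c4.

03c4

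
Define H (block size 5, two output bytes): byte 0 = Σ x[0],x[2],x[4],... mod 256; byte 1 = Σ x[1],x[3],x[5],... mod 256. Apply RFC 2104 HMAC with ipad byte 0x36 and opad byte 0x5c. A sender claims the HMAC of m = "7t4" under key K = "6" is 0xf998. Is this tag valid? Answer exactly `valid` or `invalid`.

valid

Key "6" = 36 is 1 byte ≤ B = 5; zero-pad to 5 bytes: K' = 36 00 00 00 00.
K' ⊕ ipad = 00 36 36 36 36; K' ⊕ opad = 6a 5c 5c 5c 5c.
Inner hash: even-index sum = 224 mod 256 = 224; odd-index sum = 215 mod 256 = 215 → e0 d7.
Outer hash (recomputed tag): even-index sum = 505 mod 256 = 249; odd-index sum = 408 mod 256 = 152 → f9 98.
Recomputed tag = f998; claimed = f998 → match.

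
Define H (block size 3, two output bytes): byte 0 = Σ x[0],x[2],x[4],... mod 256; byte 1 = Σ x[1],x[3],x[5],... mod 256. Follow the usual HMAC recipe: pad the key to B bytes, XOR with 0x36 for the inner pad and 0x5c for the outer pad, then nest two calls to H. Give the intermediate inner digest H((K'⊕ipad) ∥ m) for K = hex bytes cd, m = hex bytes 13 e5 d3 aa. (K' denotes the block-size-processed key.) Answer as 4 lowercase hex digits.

c01c

Key hex bytes cd is 1 byte ≤ B = 3; zero-pad to 3 bytes: K' = cd 00 00.
K' ⊕ ipad = fb 36 36.
Inner input = fb 36 36 ∥ 13 e5 d3 aa.
Inner hash: even-index sum = 704 mod 256 = 192; odd-index sum = 284 mod 256 = 28 → c0 1c.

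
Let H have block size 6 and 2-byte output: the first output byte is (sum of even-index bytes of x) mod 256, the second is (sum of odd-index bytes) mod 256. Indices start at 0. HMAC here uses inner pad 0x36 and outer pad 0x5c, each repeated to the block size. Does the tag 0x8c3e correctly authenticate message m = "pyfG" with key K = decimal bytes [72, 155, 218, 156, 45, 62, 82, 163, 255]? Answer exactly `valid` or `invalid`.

Key decimal bytes [72, 155, 218, 156, 45, 62, 82, 163, 255] = 48 9b da 9c 2d 3e 52 a3 ff is 9 bytes > B = 6, so hash it first: H(key) = a0 18, then zero-pad to 6 bytes: K' = a0 18 00 00 00 00.
K' ⊕ ipad = 96 2e 36 36 36 36; K' ⊕ opad = fc 44 5c 5c 5c 5c.
Inner hash: even-index sum = 472 mod 256 = 216; odd-index sum = 346 mod 256 = 90 → d8 5a.
Outer hash (recomputed tag): even-index sum = 652 mod 256 = 140; odd-index sum = 342 mod 256 = 86 → 8c 56.
Recomputed tag = 8c56; claimed = 8c3e → mismatch.

invalid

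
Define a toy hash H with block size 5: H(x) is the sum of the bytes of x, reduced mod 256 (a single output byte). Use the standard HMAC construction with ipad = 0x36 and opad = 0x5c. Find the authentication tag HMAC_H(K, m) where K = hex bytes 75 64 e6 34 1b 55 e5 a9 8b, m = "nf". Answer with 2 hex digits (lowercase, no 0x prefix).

86

Key hex bytes 75 64 e6 34 1b 55 e5 a9 8b is 9 bytes > B = 5, so hash it first: H(key) = 7c, then zero-pad to 5 bytes: K' = 7c 00 00 00 00.
K' ⊕ ipad = 4a 36 36 36 36.  K' ⊕ opad = 20 5c 5c 5c 5c.
Inner input = (K'⊕ipad) ∥ m = 4a 36 36 36 36 ∥ 6e 66.
Inner hash: sum = 74+54+54+54+54+110+102 = 502; mod 256 = 246 → f6.
Outer input = (K'⊕opad) ∥ inner = 20 5c 5c 5c 5c ∥ f6.
Outer hash (tag): sum = 32+92+92+92+92+246 = 646; mod 256 = 134 → 86.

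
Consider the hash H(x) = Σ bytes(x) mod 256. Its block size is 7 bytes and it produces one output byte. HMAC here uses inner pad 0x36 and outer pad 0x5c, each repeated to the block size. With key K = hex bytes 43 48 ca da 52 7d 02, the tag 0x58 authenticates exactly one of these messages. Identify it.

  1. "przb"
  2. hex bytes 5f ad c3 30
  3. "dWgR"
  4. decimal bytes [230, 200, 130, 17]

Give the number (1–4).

1

Key hex bytes 43 48 ca da 52 7d 02 is exactly B = 7 bytes: K' = 43 48 ca da 52 7d 02.
K' ⊕ ipad = 75 7e fc ec 64 4b 34; K' ⊕ opad = 1f 14 96 86 0e 21 5e.
m1: inner = H(75 7e fc ec 64 4b 34 70 72 7a 62) = 7c; tag = H(1f 14 96 86 0e 21 5e 7c) = 58 ← matches
m2: inner = H(75 7e fc ec 64 4b 34 5f ad c3 30) = bd; tag = H(1f 14 96 86 0e 21 5e bd) = 99
m3: inner = H(75 7e fc ec 64 4b 34 64 57 67 52) = 32; tag = H(1f 14 96 86 0e 21 5e 32) = 0e
m4: inner = H(75 7e fc ec 64 4b 34 e6 c8 82 11) = ff; tag = H(1f 14 96 86 0e 21 5e ff) = db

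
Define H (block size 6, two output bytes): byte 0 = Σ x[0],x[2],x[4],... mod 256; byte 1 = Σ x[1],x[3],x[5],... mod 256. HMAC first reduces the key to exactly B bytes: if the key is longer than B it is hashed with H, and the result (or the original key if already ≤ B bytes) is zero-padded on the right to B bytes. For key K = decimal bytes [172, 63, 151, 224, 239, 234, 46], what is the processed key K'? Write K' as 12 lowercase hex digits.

|K| = 7 > B = 6, so first hash the key.
H(K): even-index sum = 608 mod 256 = 96; odd-index sum = 521 mod 256 = 9 → 60 09.
Zero-pad H(K) = 60 09 to 6 bytes: K' = 60 09 00 00 00 00.

600900000000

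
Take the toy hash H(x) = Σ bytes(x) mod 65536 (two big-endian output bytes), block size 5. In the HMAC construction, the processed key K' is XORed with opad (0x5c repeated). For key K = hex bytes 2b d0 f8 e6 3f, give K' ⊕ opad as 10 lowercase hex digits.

778ca4ba63

Key hex bytes 2b d0 f8 e6 3f is exactly B = 5 bytes: K' = 2b d0 f8 e6 3f.
XOR each byte with 0x5c: 2b⊕5c=77, d0⊕5c=8c, f8⊕5c=a4, e6⊕5c=ba, 3f⊕5c=63.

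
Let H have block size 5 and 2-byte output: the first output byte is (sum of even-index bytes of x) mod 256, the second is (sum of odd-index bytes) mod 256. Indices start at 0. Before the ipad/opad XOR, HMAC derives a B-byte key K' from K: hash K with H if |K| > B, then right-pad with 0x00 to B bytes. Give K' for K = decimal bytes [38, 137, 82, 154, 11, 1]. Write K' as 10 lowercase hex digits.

|K| = 6 > B = 5, so first hash the key.
H(K): even-index sum = 131 mod 256 = 131; odd-index sum = 292 mod 256 = 36 → 83 24.
Zero-pad H(K) = 83 24 to 5 bytes: K' = 83 24 00 00 00.

8324000000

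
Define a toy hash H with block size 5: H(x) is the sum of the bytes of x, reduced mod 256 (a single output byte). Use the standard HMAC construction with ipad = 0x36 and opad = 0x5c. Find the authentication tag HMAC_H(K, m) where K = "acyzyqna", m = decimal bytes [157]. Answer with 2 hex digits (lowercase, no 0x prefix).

57

Key "acyzyqna" = 61 63 79 7a 79 71 6e 61 is 8 bytes > B = 5, so hash it first: H(key) = 70, then zero-pad to 5 bytes: K' = 70 00 00 00 00.
K' ⊕ ipad = 46 36 36 36 36.  K' ⊕ opad = 2c 5c 5c 5c 5c.
Inner input = (K'⊕ipad) ∥ m = 46 36 36 36 36 ∥ 9d.
Inner hash: sum = 70+54+54+54+54+157 = 443; mod 256 = 187 → bb.
Outer input = (K'⊕opad) ∥ inner = 2c 5c 5c 5c 5c ∥ bb.
Outer hash (tag): sum = 44+92+92+92+92+187 = 599; mod 256 = 87 → 57.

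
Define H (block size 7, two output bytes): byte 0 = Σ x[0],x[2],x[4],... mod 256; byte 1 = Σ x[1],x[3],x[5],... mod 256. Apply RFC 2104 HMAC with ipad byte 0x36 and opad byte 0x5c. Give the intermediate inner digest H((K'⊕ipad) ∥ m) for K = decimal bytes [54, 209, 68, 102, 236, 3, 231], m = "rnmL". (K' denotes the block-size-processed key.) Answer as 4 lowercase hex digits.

Key decimal bytes [54, 209, 68, 102, 236, 3, 231] = 36 d1 44 66 ec 03 e7 is exactly B = 7 bytes: K' = 36 d1 44 66 ec 03 e7.
K' ⊕ ipad = 00 e7 72 50 da 35 d1.
Inner input = 00 e7 72 50 da 35 d1 ∥ 72 6e 6d 4c.
Inner hash: even-index sum = 727 mod 256 = 215; odd-index sum = 587 mod 256 = 75 → d7 4b.

d74b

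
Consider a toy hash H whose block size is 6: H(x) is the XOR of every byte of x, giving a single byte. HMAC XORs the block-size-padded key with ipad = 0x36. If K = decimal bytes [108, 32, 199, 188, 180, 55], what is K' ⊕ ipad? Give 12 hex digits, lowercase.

Key decimal bytes [108, 32, 199, 188, 180, 55] = 6c 20 c7 bc b4 37 is exactly B = 6 bytes: K' = 6c 20 c7 bc b4 37.
XOR each byte with 0x36: 6c⊕36=5a, 20⊕36=16, c7⊕36=f1, bc⊕36=8a, b4⊕36=82, 37⊕36=01.

5a16f18a8201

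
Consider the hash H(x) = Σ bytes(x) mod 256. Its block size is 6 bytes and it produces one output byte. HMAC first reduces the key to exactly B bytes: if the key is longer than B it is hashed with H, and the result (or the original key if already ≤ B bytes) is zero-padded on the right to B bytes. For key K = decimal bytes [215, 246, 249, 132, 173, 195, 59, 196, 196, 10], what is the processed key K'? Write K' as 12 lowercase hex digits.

|K| = 10 > B = 6, so first hash the key.
H(K): sum = 215+246+249+132+173+195+59+196+196+10 = 1671; mod 256 = 135 → 87.
Zero-pad H(K) = 87 to 6 bytes: K' = 87 00 00 00 00 00.

870000000000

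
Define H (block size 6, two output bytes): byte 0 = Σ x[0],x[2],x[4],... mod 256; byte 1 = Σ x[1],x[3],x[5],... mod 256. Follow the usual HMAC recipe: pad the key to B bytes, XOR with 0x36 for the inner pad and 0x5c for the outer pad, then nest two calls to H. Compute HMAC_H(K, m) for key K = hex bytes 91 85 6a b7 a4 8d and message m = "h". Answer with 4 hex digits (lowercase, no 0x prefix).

Key hex bytes 91 85 6a b7 a4 8d is exactly B = 6 bytes: K' = 91 85 6a b7 a4 8d.
K' ⊕ ipad = a7 b3 5c 81 92 bb.  K' ⊕ opad = cd d9 36 eb f8 d1.
Inner input = (K'⊕ipad) ∥ m = a7 b3 5c 81 92 bb ∥ 68.
Inner hash: even-index sum = 509 mod 256 = 253; odd-index sum = 495 mod 256 = 239 → fd ef.
Outer input = (K'⊕opad) ∥ inner = cd d9 36 eb f8 d1 ∥ fd ef.
Outer hash (tag): even-index sum = 760 mod 256 = 248; odd-index sum = 900 mod 256 = 132 → f8 84.

f884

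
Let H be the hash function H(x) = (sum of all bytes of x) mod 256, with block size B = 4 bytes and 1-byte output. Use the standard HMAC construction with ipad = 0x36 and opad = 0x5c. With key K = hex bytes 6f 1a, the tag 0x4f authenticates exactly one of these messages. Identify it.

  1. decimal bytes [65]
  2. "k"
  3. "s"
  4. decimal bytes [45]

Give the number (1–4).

4

Key hex bytes 6f 1a is 2 bytes ≤ B = 4; zero-pad to 4 bytes: K' = 6f 1a 00 00.
K' ⊕ ipad = 59 2c 36 36; K' ⊕ opad = 33 46 5c 5c.
m1: inner = H(59 2c 36 36 41) = 32; tag = H(33 46 5c 5c 32) = 63
m2: inner = H(59 2c 36 36 6b) = 5c; tag = H(33 46 5c 5c 5c) = 8d
m3: inner = H(59 2c 36 36 73) = 64; tag = H(33 46 5c 5c 64) = 95
m4: inner = H(59 2c 36 36 2d) = 1e; tag = H(33 46 5c 5c 1e) = 4f ← matches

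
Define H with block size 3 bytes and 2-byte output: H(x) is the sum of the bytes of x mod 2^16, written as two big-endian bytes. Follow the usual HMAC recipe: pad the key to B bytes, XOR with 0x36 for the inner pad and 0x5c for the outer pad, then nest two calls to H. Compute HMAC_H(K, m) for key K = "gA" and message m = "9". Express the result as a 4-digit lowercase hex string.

Key "gA" = 67 41 is 2 bytes ≤ B = 3; zero-pad to 3 bytes: K' = 67 41 00.
K' ⊕ ipad = 51 77 36.  K' ⊕ opad = 3b 1d 5c.
Inner input = (K'⊕ipad) ∥ m = 51 77 36 ∥ 39.
Inner hash: sum = 81+119+54+57 = 311 → 01 37.
Outer input = (K'⊕opad) ∥ inner = 3b 1d 5c ∥ 01 37.
Outer hash (tag): sum = 59+29+92+1+55 = 236 → 00 ec.

00ec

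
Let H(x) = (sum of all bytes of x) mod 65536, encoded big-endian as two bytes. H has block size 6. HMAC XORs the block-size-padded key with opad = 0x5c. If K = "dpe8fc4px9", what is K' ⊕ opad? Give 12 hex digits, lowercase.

Key "dpe8fc4px9" = 64 70 65 38 66 63 34 70 78 39 is 10 bytes > B = 6, so hash it first: H(key) = 03 8f, then zero-pad to 6 bytes: K' = 03 8f 00 00 00 00.
XOR each byte with 0x5c: 03⊕5c=5f, 8f⊕5c=d3, 00⊕5c=5c, 00⊕5c=5c, 00⊕5c=5c, 00⊕5c=5c.

5fd35c5c5c5c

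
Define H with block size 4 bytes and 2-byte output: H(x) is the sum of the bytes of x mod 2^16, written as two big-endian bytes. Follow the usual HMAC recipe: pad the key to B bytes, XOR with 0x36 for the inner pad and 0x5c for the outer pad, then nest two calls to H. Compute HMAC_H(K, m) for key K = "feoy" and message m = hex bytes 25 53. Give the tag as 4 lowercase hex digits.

018f

Key "feoy" = 66 65 6f 79 is exactly B = 4 bytes: K' = 66 65 6f 79.
K' ⊕ ipad = 50 53 59 4f.  K' ⊕ opad = 3a 39 33 25.
Inner input = (K'⊕ipad) ∥ m = 50 53 59 4f ∥ 25 53.
Inner hash: sum = 80+83+89+79+37+83 = 451 → 01 c3.
Outer input = (K'⊕opad) ∥ inner = 3a 39 33 25 ∥ 01 c3.
Outer hash (tag): sum = 58+57+51+37+1+195 = 399 → 01 8f.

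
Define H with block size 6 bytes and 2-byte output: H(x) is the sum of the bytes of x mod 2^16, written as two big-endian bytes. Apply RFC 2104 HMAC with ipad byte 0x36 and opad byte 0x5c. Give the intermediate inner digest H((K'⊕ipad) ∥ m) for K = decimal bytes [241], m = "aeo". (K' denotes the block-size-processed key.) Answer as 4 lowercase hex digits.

030a

Key decimal bytes [241] = f1 is 1 byte ≤ B = 6; zero-pad to 6 bytes: K' = f1 00 00 00 00 00.
K' ⊕ ipad = c7 36 36 36 36 36.
Inner input = c7 36 36 36 36 36 ∥ 61 65 6f.
Inner hash: sum = 199+54+54+54+54+54+97+101+111 = 778 → 03 0a.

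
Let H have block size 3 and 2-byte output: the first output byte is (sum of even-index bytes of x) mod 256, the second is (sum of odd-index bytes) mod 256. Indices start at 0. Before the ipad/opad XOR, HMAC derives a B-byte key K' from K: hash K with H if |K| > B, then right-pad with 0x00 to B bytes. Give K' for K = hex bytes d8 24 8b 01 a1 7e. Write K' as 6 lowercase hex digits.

04a300

|K| = 6 > B = 3, so first hash the key.
H(K): even-index sum = 516 mod 256 = 4; odd-index sum = 163 mod 256 = 163 → 04 a3.
Zero-pad H(K) = 04 a3 to 3 bytes: K' = 04 a3 00.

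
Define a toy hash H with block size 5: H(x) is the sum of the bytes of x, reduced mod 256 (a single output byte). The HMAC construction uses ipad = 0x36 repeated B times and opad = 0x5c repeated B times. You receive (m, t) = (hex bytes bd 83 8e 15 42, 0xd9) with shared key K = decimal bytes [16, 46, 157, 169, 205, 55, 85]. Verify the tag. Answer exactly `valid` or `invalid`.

Key decimal bytes [16, 46, 157, 169, 205, 55, 85] = 10 2e 9d a9 cd 37 55 is 7 bytes > B = 5, so hash it first: H(key) = dd, then zero-pad to 5 bytes: K' = dd 00 00 00 00.
K' ⊕ ipad = eb 36 36 36 36; K' ⊕ opad = 81 5c 5c 5c 5c.
Inner hash: sum = 235+54+54+54+54+189+131+142+21+66 = 1000; mod 256 = 232 → e8.
Outer hash (recomputed tag): sum = 129+92+92+92+92+232 = 729; mod 256 = 217 → d9.
Recomputed tag = d9; claimed = d9 → match.

valid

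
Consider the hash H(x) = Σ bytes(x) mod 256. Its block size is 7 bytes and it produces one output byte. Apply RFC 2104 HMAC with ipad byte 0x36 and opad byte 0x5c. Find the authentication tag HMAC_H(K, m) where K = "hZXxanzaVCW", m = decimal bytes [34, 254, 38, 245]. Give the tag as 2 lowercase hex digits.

Key "hZXxanzaVCW" = 68 5a 58 78 61 6e 7a 61 56 43 57 is 11 bytes > B = 7, so hash it first: H(key) = 2c, then zero-pad to 7 bytes: K' = 2c 00 00 00 00 00 00.
K' ⊕ ipad = 1a 36 36 36 36 36 36.  K' ⊕ opad = 70 5c 5c 5c 5c 5c 5c.
Inner input = (K'⊕ipad) ∥ m = 1a 36 36 36 36 36 36 ∥ 22 fe 26 f5.
Inner hash: sum = 26+54+54+54+54+54+54+34+254+38+245 = 921; mod 256 = 153 → 99.
Outer input = (K'⊕opad) ∥ inner = 70 5c 5c 5c 5c 5c 5c ∥ 99.
Outer hash (tag): sum = 112+92+92+92+92+92+92+153 = 817; mod 256 = 49 → 31.

31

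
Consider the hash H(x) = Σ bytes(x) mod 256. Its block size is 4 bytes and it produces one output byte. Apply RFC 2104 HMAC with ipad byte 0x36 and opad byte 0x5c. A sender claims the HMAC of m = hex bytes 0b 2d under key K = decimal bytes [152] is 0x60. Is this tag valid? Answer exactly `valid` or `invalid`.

valid

Key decimal bytes [152] = 98 is 1 byte ≤ B = 4; zero-pad to 4 bytes: K' = 98 00 00 00.
K' ⊕ ipad = ae 36 36 36; K' ⊕ opad = c4 5c 5c 5c.
Inner hash: sum = 174+54+54+54+11+45 = 392; mod 256 = 136 → 88.
Outer hash (recomputed tag): sum = 196+92+92+92+136 = 608; mod 256 = 96 → 60.
Recomputed tag = 60; claimed = 60 → match.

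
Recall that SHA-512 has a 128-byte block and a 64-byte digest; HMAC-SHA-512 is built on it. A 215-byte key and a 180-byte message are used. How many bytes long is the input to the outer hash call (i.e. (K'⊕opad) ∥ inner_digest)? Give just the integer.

Key is 215 > 128 bytes, so it is hashed to 64 bytes then zero-padded to 128: |K'| = 128.
Outer input = (K'⊕opad) ∥ H(inner) → 128 + 64 = 192 bytes.

192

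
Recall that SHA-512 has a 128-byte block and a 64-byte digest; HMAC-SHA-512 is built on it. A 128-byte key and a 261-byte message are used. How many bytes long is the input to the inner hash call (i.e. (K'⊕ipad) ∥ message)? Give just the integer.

Key is 128 ≤ 128 bytes, zero-padded: |K'| = 128.
Inner input = (K'⊕ipad) ∥ m → 128 + 261 = 389 bytes.

389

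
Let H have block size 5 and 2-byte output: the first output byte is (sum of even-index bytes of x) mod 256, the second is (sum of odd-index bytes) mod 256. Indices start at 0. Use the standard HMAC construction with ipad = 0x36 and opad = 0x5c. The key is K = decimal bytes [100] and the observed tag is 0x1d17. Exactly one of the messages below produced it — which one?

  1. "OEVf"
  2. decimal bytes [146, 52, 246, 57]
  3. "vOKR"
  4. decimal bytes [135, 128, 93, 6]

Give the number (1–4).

3

Key decimal bytes [100] = 64 is 1 byte ≤ B = 5; zero-pad to 5 bytes: K' = 64 00 00 00 00.
K' ⊕ ipad = 52 36 36 36 36; K' ⊕ opad = 38 5c 5c 5c 5c.
m1: inner = H(52 36 36 36 36 4f 45 56 66) = 69 11; tag = H(38 5c 5c 5c 5c 69 11) = 0121
m2: inner = H(52 36 36 36 36 92 34 f6 39) = 2b f4; tag = H(38 5c 5c 5c 5c 2b f4) = e4e3
m3: inner = H(52 36 36 36 36 76 4f 4b 52) = 5f 2d; tag = H(38 5c 5c 5c 5c 5f 2d) = 1d17 ← matches
m4: inner = H(52 36 36 36 36 87 80 5d 06) = 44 50; tag = H(38 5c 5c 5c 5c 44 50) = 40fc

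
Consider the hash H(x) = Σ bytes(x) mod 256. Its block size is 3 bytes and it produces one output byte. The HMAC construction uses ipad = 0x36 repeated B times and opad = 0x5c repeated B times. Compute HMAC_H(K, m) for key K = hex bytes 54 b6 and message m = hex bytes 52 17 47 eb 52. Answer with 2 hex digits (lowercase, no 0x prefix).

53

Key hex bytes 54 b6 is 2 bytes ≤ B = 3; zero-pad to 3 bytes: K' = 54 b6 00.
K' ⊕ ipad = 62 80 36.  K' ⊕ opad = 08 ea 5c.
Inner input = (K'⊕ipad) ∥ m = 62 80 36 ∥ 52 17 47 eb 52.
Inner hash: sum = 98+128+54+82+23+71+235+82 = 773; mod 256 = 5 → 05.
Outer input = (K'⊕opad) ∥ inner = 08 ea 5c ∥ 05.
Outer hash (tag): sum = 8+234+92+5 = 339; mod 256 = 83 → 53.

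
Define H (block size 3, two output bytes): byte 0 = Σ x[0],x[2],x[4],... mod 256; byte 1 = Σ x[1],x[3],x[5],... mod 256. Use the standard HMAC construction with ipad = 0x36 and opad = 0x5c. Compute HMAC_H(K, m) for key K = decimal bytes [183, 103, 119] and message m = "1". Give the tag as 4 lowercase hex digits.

98fd

Key decimal bytes [183, 103, 119] = b7 67 77 is exactly B = 3 bytes: K' = b7 67 77.
K' ⊕ ipad = 81 51 41.  K' ⊕ opad = eb 3b 2b.
Inner input = (K'⊕ipad) ∥ m = 81 51 41 ∥ 31.
Inner hash: even-index sum = 194 mod 256 = 194; odd-index sum = 130 mod 256 = 130 → c2 82.
Outer input = (K'⊕opad) ∥ inner = eb 3b 2b ∥ c2 82.
Outer hash (tag): even-index sum = 408 mod 256 = 152; odd-index sum = 253 mod 256 = 253 → 98 fd.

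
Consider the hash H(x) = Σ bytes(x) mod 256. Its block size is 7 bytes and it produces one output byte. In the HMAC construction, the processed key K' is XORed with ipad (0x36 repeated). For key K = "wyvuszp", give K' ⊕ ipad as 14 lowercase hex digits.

Key "wyvuszp" = 77 79 76 75 73 7a 70 is exactly B = 7 bytes: K' = 77 79 76 75 73 7a 70.
XOR each byte with 0x36: 77⊕36=41, 79⊕36=4f, 76⊕36=40, 75⊕36=43, 73⊕36=45, 7a⊕36=4c, 70⊕36=46.

414f4043454c46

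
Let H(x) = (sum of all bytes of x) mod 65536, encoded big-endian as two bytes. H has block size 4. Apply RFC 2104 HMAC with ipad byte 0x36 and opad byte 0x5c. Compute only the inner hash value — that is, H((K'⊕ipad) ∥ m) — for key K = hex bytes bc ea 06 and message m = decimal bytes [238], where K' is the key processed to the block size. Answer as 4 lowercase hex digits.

02ba

Key hex bytes bc ea 06 is 3 bytes ≤ B = 4; zero-pad to 4 bytes: K' = bc ea 06 00.
K' ⊕ ipad = 8a dc 30 36.
Inner input = 8a dc 30 36 ∥ ee.
Inner hash: sum = 138+220+48+54+238 = 698 → 02 ba.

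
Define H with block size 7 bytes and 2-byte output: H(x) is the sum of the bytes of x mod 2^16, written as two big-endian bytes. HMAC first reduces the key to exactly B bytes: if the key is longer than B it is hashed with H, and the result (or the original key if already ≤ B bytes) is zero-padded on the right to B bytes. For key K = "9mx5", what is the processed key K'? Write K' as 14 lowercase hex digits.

396d7835000000

Key "9mx5" = 39 6d 78 35 is 4 bytes ≤ B = 7; zero-pad to 7 bytes: K' = 39 6d 78 35 00 00 00.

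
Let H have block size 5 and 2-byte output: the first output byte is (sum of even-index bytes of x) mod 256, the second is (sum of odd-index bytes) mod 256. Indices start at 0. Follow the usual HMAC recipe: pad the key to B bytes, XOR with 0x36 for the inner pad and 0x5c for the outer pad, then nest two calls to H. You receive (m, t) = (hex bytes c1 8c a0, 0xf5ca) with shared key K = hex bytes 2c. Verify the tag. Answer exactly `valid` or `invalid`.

Key hex bytes 2c is 1 byte ≤ B = 5; zero-pad to 5 bytes: K' = 2c 00 00 00 00.
K' ⊕ ipad = 1a 36 36 36 36; K' ⊕ opad = 70 5c 5c 5c 5c.
Inner hash: even-index sum = 274 mod 256 = 18; odd-index sum = 461 mod 256 = 205 → 12 cd.
Outer hash (recomputed tag): even-index sum = 501 mod 256 = 245; odd-index sum = 202 mod 256 = 202 → f5 ca.
Recomputed tag = f5ca; claimed = f5ca → match.

valid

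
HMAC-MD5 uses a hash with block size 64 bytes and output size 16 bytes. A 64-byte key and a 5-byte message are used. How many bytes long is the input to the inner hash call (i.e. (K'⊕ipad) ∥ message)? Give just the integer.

Key is 64 ≤ 64 bytes, zero-padded: |K'| = 64.
Inner input = (K'⊕ipad) ∥ m → 64 + 5 = 69 bytes.

69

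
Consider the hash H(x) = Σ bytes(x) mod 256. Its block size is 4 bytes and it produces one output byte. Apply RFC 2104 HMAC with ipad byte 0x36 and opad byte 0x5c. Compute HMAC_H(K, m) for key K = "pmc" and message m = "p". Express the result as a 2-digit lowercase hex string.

Key "pmc" = 70 6d 63 is 3 bytes ≤ B = 4; zero-pad to 4 bytes: K' = 70 6d 63 00.
K' ⊕ ipad = 46 5b 55 36.  K' ⊕ opad = 2c 31 3f 5c.
Inner input = (K'⊕ipad) ∥ m = 46 5b 55 36 ∥ 70.
Inner hash: sum = 70+91+85+54+112 = 412; mod 256 = 156 → 9c.
Outer input = (K'⊕opad) ∥ inner = 2c 31 3f 5c ∥ 9c.
Outer hash (tag): sum = 44+49+63+92+156 = 404; mod 256 = 148 → 94.

94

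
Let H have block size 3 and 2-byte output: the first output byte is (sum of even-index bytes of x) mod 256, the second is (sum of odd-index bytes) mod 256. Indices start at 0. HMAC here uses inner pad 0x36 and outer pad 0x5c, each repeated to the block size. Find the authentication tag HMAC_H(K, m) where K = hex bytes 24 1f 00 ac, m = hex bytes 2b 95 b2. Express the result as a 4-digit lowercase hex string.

Key hex bytes 24 1f 00 ac is 4 bytes > B = 3, so hash it first: H(key) = 24 cb, then zero-pad to 3 bytes: K' = 24 cb 00.
K' ⊕ ipad = 12 fd 36.  K' ⊕ opad = 78 97 5c.
Inner input = (K'⊕ipad) ∥ m = 12 fd 36 ∥ 2b 95 b2.
Inner hash: even-index sum = 221 mod 256 = 221; odd-index sum = 474 mod 256 = 218 → dd da.
Outer input = (K'⊕opad) ∥ inner = 78 97 5c ∥ dd da.
Outer hash (tag): even-index sum = 430 mod 256 = 174; odd-index sum = 372 mod 256 = 116 → ae 74.

ae74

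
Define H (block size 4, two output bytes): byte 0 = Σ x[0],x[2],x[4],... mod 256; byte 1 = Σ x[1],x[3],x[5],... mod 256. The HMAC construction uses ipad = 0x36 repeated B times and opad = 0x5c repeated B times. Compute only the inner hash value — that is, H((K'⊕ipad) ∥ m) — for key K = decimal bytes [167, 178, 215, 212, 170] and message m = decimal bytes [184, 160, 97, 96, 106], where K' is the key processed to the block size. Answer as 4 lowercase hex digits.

Key decimal bytes [167, 178, 215, 212, 170] = a7 b2 d7 d4 aa is 5 bytes > B = 4, so hash it first: H(key) = 28 86, then zero-pad to 4 bytes: K' = 28 86 00 00.
K' ⊕ ipad = 1e b0 36 36.
Inner input = 1e b0 36 36 ∥ b8 a0 61 60 6a.
Inner hash: even-index sum = 471 mod 256 = 215; odd-index sum = 486 mod 256 = 230 → d7 e6.

d7e6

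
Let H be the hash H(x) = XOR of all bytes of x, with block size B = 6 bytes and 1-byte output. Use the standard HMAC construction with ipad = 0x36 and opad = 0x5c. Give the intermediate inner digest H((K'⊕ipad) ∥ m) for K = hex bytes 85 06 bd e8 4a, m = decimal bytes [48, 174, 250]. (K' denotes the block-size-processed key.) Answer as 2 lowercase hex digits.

f8

Key hex bytes 85 06 bd e8 4a is 5 bytes ≤ B = 6; zero-pad to 6 bytes: K' = 85 06 bd e8 4a 00.
K' ⊕ ipad = b3 30 8b de 7c 36.
Inner input = b3 30 8b de 7c 36 ∥ 30 ae fa.
Inner hash: XOR b3⊕30⊕8b⊕de⊕7c⊕36⊕30⊕ae⊕fa = f8.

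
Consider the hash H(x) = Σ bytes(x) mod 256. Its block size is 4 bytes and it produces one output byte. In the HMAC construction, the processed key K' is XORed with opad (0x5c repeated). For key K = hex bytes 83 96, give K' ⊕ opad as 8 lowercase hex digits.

Key hex bytes 83 96 is 2 bytes ≤ B = 4; zero-pad to 4 bytes: K' = 83 96 00 00.
XOR each byte with 0x5c: 83⊕5c=df, 96⊕5c=ca, 00⊕5c=5c, 00⊕5c=5c.

dfca5c5c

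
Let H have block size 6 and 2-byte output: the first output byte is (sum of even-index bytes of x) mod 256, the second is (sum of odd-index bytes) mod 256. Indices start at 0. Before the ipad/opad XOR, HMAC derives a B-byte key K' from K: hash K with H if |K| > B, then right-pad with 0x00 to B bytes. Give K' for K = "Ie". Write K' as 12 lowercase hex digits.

Key "Ie" = 49 65 is 2 bytes ≤ B = 6; zero-pad to 6 bytes: K' = 49 65 00 00 00 00.

496500000000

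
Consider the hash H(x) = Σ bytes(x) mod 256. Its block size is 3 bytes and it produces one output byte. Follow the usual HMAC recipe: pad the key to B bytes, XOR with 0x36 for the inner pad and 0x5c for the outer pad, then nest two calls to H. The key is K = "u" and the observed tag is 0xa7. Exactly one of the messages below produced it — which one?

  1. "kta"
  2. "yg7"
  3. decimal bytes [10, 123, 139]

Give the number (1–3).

2

Key "u" = 75 is 1 byte ≤ B = 3; zero-pad to 3 bytes: K' = 75 00 00.
K' ⊕ ipad = 43 36 36; K' ⊕ opad = 29 5c 5c.
m1: inner = H(43 36 36 6b 74 61) = ef; tag = H(29 5c 5c ef) = d0
m2: inner = H(43 36 36 79 67 37) = c6; tag = H(29 5c 5c c6) = a7 ← matches
m3: inner = H(43 36 36 0a 7b 8b) = bf; tag = H(29 5c 5c bf) = a0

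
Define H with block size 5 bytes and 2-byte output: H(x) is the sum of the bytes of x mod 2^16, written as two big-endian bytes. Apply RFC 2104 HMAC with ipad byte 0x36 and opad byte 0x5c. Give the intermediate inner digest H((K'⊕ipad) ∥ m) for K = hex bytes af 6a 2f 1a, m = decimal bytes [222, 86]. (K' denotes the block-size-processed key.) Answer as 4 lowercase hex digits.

02a4

Key hex bytes af 6a 2f 1a is 4 bytes ≤ B = 5; zero-pad to 5 bytes: K' = af 6a 2f 1a 00.
K' ⊕ ipad = 99 5c 19 2c 36.
Inner input = 99 5c 19 2c 36 ∥ de 56.
Inner hash: sum = 153+92+25+44+54+222+86 = 676 → 02 a4.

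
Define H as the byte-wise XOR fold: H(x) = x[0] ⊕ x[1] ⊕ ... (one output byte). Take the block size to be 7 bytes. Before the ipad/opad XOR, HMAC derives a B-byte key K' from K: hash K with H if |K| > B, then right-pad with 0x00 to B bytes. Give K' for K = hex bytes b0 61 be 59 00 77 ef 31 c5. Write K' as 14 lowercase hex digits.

|K| = 9 > B = 7, so first hash the key.
H(K): XOR b0⊕61⊕be⊕59⊕00⊕77⊕ef⊕31⊕c5 = 5a.
Zero-pad H(K) = 5a to 7 bytes: K' = 5a 00 00 00 00 00 00.

5a000000000000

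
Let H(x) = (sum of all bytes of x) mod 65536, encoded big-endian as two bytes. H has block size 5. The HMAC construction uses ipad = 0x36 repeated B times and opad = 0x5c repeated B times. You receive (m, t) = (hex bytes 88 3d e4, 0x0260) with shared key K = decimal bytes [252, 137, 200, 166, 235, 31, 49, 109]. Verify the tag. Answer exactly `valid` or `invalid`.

Key decimal bytes [252, 137, 200, 166, 235, 31, 49, 109] = fc 89 c8 a6 eb 1f 31 6d is 8 bytes > B = 5, so hash it first: H(key) = 04 9b, then zero-pad to 5 bytes: K' = 04 9b 00 00 00.
K' ⊕ ipad = 32 ad 36 36 36; K' ⊕ opad = 58 c7 5c 5c 5c.
Inner hash: sum = 50+173+54+54+54+136+61+228 = 810 → 03 2a.
Outer hash (recomputed tag): sum = 88+199+92+92+92+3+42 = 608 → 02 60.
Recomputed tag = 0260; claimed = 0260 → match.

valid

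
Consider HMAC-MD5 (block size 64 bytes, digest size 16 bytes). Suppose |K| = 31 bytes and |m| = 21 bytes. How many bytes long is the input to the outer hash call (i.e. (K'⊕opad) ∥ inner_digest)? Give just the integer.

80

Key is 31 ≤ 64 bytes, zero-padded: |K'| = 64.
Outer input = (K'⊕opad) ∥ H(inner) → 64 + 16 = 80 bytes.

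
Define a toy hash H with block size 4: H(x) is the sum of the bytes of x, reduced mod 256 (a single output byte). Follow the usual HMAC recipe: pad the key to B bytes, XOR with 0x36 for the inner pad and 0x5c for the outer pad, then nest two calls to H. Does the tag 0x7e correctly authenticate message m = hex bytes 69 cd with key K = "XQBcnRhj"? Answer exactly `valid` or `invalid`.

Key "XQBcnRhj" = 58 51 42 63 6e 52 68 6a is 8 bytes > B = 4, so hash it first: H(key) = e0, then zero-pad to 4 bytes: K' = e0 00 00 00.
K' ⊕ ipad = d6 36 36 36; K' ⊕ opad = bc 5c 5c 5c.
Inner hash: sum = 214+54+54+54+105+205 = 686; mod 256 = 174 → ae.
Outer hash (recomputed tag): sum = 188+92+92+92+174 = 638; mod 256 = 126 → 7e.
Recomputed tag = 7e; claimed = 7e → match.

valid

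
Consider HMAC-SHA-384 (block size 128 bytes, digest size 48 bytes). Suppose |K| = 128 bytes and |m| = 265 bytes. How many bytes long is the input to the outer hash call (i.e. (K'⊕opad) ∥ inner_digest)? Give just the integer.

176

Key is 128 ≤ 128 bytes, zero-padded: |K'| = 128.
Outer input = (K'⊕opad) ∥ H(inner) → 128 + 48 = 176 bytes.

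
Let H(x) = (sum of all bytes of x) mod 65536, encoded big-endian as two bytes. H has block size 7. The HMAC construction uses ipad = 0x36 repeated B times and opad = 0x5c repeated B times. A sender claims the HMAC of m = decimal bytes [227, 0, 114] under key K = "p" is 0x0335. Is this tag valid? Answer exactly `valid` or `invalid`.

valid

Key "p" = 70 is 1 byte ≤ B = 7; zero-pad to 7 bytes: K' = 70 00 00 00 00 00 00.
K' ⊕ ipad = 46 36 36 36 36 36 36; K' ⊕ opad = 2c 5c 5c 5c 5c 5c 5c.
Inner hash: sum = 70+54+54+54+54+54+54+227+0+114 = 735 → 02 df.
Outer hash (recomputed tag): sum = 44+92+92+92+92+92+92+2+223 = 821 → 03 35.
Recomputed tag = 0335; claimed = 0335 → match.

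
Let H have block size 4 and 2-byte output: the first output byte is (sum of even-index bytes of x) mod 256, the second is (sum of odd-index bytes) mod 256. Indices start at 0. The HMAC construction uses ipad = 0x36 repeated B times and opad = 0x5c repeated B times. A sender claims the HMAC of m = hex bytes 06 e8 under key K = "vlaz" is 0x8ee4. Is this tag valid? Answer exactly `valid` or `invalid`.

Key "vlaz" = 76 6c 61 7a is exactly B = 4 bytes: K' = 76 6c 61 7a.
K' ⊕ ipad = 40 5a 57 4c; K' ⊕ opad = 2a 30 3d 26.
Inner hash: even-index sum = 157 mod 256 = 157; odd-index sum = 398 mod 256 = 142 → 9d 8e.
Outer hash (recomputed tag): even-index sum = 260 mod 256 = 4; odd-index sum = 228 mod 256 = 228 → 04 e4.
Recomputed tag = 04e4; claimed = 8ee4 → mismatch.

invalid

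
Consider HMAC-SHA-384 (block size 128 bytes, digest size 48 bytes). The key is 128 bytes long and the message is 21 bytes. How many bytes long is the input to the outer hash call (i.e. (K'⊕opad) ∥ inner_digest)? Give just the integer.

Key is 128 ≤ 128 bytes, zero-padded: |K'| = 128.
Outer input = (K'⊕opad) ∥ H(inner) → 128 + 48 = 176 bytes.

176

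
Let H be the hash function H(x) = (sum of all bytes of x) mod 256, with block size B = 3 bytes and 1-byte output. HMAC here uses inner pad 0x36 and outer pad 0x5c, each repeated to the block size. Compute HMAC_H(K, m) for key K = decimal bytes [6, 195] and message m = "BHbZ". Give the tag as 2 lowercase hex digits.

Key decimal bytes [6, 195] = 06 c3 is 2 bytes ≤ B = 3; zero-pad to 3 bytes: K' = 06 c3 00.
K' ⊕ ipad = 30 f5 36.  K' ⊕ opad = 5a 9f 5c.
Inner input = (K'⊕ipad) ∥ m = 30 f5 36 ∥ 42 48 62 5a.
Inner hash: sum = 48+245+54+66+72+98+90 = 673; mod 256 = 161 → a1.
Outer input = (K'⊕opad) ∥ inner = 5a 9f 5c ∥ a1.
Outer hash (tag): sum = 90+159+92+161 = 502; mod 256 = 246 → f6.

f6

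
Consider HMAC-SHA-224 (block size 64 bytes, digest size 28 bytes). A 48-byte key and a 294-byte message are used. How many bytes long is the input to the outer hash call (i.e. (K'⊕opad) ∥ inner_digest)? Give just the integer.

92

Key is 48 ≤ 64 bytes, zero-padded: |K'| = 64.
Outer input = (K'⊕opad) ∥ H(inner) → 64 + 28 = 92 bytes.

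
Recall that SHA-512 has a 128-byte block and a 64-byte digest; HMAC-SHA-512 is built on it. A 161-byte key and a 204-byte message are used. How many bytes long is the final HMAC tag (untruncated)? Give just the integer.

The tag is one SHA-512 digest: 64 bytes.

64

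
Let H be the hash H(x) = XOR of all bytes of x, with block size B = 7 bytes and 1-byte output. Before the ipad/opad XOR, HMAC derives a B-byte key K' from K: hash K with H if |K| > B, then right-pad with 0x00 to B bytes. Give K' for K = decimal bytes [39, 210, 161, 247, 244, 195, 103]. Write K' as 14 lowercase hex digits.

Key decimal bytes [39, 210, 161, 247, 244, 195, 103] = 27 d2 a1 f7 f4 c3 67 is exactly B = 7 bytes: K' = 27 d2 a1 f7 f4 c3 67.

27d2a1f7f4c367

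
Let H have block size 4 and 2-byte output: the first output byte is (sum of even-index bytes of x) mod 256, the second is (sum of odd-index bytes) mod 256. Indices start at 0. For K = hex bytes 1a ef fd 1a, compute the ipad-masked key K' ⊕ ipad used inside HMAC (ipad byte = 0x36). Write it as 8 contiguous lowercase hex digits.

2cd9cb2c

Key hex bytes 1a ef fd 1a is exactly B = 4 bytes: K' = 1a ef fd 1a.
XOR each byte with 0x36: 1a⊕36=2c, ef⊕36=d9, fd⊕36=cb, 1a⊕36=2c.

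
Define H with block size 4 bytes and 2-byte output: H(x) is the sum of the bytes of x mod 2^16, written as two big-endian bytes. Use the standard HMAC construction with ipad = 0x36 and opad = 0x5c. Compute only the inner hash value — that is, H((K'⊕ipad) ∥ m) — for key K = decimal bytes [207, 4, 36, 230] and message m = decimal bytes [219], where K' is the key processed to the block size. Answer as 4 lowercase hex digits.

Key decimal bytes [207, 4, 36, 230] = cf 04 24 e6 is exactly B = 4 bytes: K' = cf 04 24 e6.
K' ⊕ ipad = f9 32 12 d0.
Inner input = f9 32 12 d0 ∥ db.
Inner hash: sum = 249+50+18+208+219 = 744 → 02 e8.

02e8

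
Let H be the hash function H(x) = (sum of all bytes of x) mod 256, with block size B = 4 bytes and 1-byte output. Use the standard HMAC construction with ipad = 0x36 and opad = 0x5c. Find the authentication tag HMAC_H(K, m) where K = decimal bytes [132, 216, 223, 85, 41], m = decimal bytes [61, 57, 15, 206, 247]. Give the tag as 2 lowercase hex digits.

74

Key decimal bytes [132, 216, 223, 85, 41] = 84 d8 df 55 29 is 5 bytes > B = 4, so hash it first: H(key) = b9, then zero-pad to 4 bytes: K' = b9 00 00 00.
K' ⊕ ipad = 8f 36 36 36.  K' ⊕ opad = e5 5c 5c 5c.
Inner input = (K'⊕ipad) ∥ m = 8f 36 36 36 ∥ 3d 39 0f ce f7.
Inner hash: sum = 143+54+54+54+61+57+15+206+247 = 891; mod 256 = 123 → 7b.
Outer input = (K'⊕opad) ∥ inner = e5 5c 5c 5c ∥ 7b.
Outer hash (tag): sum = 229+92+92+92+123 = 628; mod 256 = 116 → 74.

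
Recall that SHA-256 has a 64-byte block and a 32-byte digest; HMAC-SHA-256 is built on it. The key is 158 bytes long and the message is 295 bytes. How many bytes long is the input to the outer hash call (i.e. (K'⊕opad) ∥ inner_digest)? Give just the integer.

96

Key is 158 > 64 bytes, so it is hashed to 32 bytes then zero-padded to 64: |K'| = 64.
Outer input = (K'⊕opad) ∥ H(inner) → 64 + 32 = 96 bytes.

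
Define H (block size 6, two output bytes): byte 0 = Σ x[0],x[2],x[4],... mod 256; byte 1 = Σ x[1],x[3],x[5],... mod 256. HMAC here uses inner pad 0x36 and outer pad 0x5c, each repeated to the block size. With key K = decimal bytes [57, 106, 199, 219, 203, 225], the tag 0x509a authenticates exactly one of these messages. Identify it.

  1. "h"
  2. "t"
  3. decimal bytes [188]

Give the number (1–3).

Key decimal bytes [57, 106, 199, 219, 203, 225] = 39 6a c7 db cb e1 is exactly B = 6 bytes: K' = 39 6a c7 db cb e1.
K' ⊕ ipad = 0f 5c f1 ed fd d7; K' ⊕ opad = 65 36 9b 87 97 bd.
m1: inner = H(0f 5c f1 ed fd d7 68) = 65 20; tag = H(65 36 9b 87 97 bd 65 20) = fc9a
m2: inner = H(0f 5c f1 ed fd d7 74) = 71 20; tag = H(65 36 9b 87 97 bd 71 20) = 089a
m3: inner = H(0f 5c f1 ed fd d7 bc) = b9 20; tag = H(65 36 9b 87 97 bd b9 20) = 509a ← matches

3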